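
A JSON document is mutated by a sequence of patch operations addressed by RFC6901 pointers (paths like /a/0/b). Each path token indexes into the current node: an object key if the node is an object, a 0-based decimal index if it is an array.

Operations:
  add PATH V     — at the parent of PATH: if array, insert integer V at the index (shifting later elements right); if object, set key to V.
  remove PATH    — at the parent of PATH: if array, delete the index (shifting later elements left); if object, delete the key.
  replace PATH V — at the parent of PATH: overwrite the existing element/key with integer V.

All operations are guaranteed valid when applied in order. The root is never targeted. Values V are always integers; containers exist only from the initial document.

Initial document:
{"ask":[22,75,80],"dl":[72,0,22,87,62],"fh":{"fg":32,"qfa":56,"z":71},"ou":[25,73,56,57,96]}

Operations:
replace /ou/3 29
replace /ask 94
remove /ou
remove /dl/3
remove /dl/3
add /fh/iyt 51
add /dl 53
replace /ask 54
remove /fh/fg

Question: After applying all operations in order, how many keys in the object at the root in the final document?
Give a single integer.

Answer: 3

Derivation:
After op 1 (replace /ou/3 29): {"ask":[22,75,80],"dl":[72,0,22,87,62],"fh":{"fg":32,"qfa":56,"z":71},"ou":[25,73,56,29,96]}
After op 2 (replace /ask 94): {"ask":94,"dl":[72,0,22,87,62],"fh":{"fg":32,"qfa":56,"z":71},"ou":[25,73,56,29,96]}
After op 3 (remove /ou): {"ask":94,"dl":[72,0,22,87,62],"fh":{"fg":32,"qfa":56,"z":71}}
After op 4 (remove /dl/3): {"ask":94,"dl":[72,0,22,62],"fh":{"fg":32,"qfa":56,"z":71}}
After op 5 (remove /dl/3): {"ask":94,"dl":[72,0,22],"fh":{"fg":32,"qfa":56,"z":71}}
After op 6 (add /fh/iyt 51): {"ask":94,"dl":[72,0,22],"fh":{"fg":32,"iyt":51,"qfa":56,"z":71}}
After op 7 (add /dl 53): {"ask":94,"dl":53,"fh":{"fg":32,"iyt":51,"qfa":56,"z":71}}
After op 8 (replace /ask 54): {"ask":54,"dl":53,"fh":{"fg":32,"iyt":51,"qfa":56,"z":71}}
After op 9 (remove /fh/fg): {"ask":54,"dl":53,"fh":{"iyt":51,"qfa":56,"z":71}}
Size at the root: 3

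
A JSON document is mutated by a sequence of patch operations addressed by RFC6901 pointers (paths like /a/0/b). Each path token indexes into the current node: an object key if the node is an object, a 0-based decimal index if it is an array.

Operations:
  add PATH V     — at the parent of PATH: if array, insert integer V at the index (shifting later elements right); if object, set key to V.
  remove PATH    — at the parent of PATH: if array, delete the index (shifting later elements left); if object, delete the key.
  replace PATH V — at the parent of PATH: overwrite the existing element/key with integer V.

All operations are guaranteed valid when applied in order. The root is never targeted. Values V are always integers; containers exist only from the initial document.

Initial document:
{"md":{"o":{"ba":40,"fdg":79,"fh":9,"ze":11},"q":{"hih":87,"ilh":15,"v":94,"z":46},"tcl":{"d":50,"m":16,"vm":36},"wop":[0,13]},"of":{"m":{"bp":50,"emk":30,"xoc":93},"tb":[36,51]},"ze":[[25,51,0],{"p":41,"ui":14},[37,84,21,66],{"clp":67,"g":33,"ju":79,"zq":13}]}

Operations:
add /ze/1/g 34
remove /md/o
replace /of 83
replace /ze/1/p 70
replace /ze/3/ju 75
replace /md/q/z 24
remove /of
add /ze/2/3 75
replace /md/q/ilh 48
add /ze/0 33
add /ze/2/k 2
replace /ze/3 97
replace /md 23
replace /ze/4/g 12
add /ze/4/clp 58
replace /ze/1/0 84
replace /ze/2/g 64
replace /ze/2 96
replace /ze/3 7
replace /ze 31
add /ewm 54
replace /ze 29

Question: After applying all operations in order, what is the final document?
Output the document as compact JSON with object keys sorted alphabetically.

After op 1 (add /ze/1/g 34): {"md":{"o":{"ba":40,"fdg":79,"fh":9,"ze":11},"q":{"hih":87,"ilh":15,"v":94,"z":46},"tcl":{"d":50,"m":16,"vm":36},"wop":[0,13]},"of":{"m":{"bp":50,"emk":30,"xoc":93},"tb":[36,51]},"ze":[[25,51,0],{"g":34,"p":41,"ui":14},[37,84,21,66],{"clp":67,"g":33,"ju":79,"zq":13}]}
After op 2 (remove /md/o): {"md":{"q":{"hih":87,"ilh":15,"v":94,"z":46},"tcl":{"d":50,"m":16,"vm":36},"wop":[0,13]},"of":{"m":{"bp":50,"emk":30,"xoc":93},"tb":[36,51]},"ze":[[25,51,0],{"g":34,"p":41,"ui":14},[37,84,21,66],{"clp":67,"g":33,"ju":79,"zq":13}]}
After op 3 (replace /of 83): {"md":{"q":{"hih":87,"ilh":15,"v":94,"z":46},"tcl":{"d":50,"m":16,"vm":36},"wop":[0,13]},"of":83,"ze":[[25,51,0],{"g":34,"p":41,"ui":14},[37,84,21,66],{"clp":67,"g":33,"ju":79,"zq":13}]}
After op 4 (replace /ze/1/p 70): {"md":{"q":{"hih":87,"ilh":15,"v":94,"z":46},"tcl":{"d":50,"m":16,"vm":36},"wop":[0,13]},"of":83,"ze":[[25,51,0],{"g":34,"p":70,"ui":14},[37,84,21,66],{"clp":67,"g":33,"ju":79,"zq":13}]}
After op 5 (replace /ze/3/ju 75): {"md":{"q":{"hih":87,"ilh":15,"v":94,"z":46},"tcl":{"d":50,"m":16,"vm":36},"wop":[0,13]},"of":83,"ze":[[25,51,0],{"g":34,"p":70,"ui":14},[37,84,21,66],{"clp":67,"g":33,"ju":75,"zq":13}]}
After op 6 (replace /md/q/z 24): {"md":{"q":{"hih":87,"ilh":15,"v":94,"z":24},"tcl":{"d":50,"m":16,"vm":36},"wop":[0,13]},"of":83,"ze":[[25,51,0],{"g":34,"p":70,"ui":14},[37,84,21,66],{"clp":67,"g":33,"ju":75,"zq":13}]}
After op 7 (remove /of): {"md":{"q":{"hih":87,"ilh":15,"v":94,"z":24},"tcl":{"d":50,"m":16,"vm":36},"wop":[0,13]},"ze":[[25,51,0],{"g":34,"p":70,"ui":14},[37,84,21,66],{"clp":67,"g":33,"ju":75,"zq":13}]}
After op 8 (add /ze/2/3 75): {"md":{"q":{"hih":87,"ilh":15,"v":94,"z":24},"tcl":{"d":50,"m":16,"vm":36},"wop":[0,13]},"ze":[[25,51,0],{"g":34,"p":70,"ui":14},[37,84,21,75,66],{"clp":67,"g":33,"ju":75,"zq":13}]}
After op 9 (replace /md/q/ilh 48): {"md":{"q":{"hih":87,"ilh":48,"v":94,"z":24},"tcl":{"d":50,"m":16,"vm":36},"wop":[0,13]},"ze":[[25,51,0],{"g":34,"p":70,"ui":14},[37,84,21,75,66],{"clp":67,"g":33,"ju":75,"zq":13}]}
After op 10 (add /ze/0 33): {"md":{"q":{"hih":87,"ilh":48,"v":94,"z":24},"tcl":{"d":50,"m":16,"vm":36},"wop":[0,13]},"ze":[33,[25,51,0],{"g":34,"p":70,"ui":14},[37,84,21,75,66],{"clp":67,"g":33,"ju":75,"zq":13}]}
After op 11 (add /ze/2/k 2): {"md":{"q":{"hih":87,"ilh":48,"v":94,"z":24},"tcl":{"d":50,"m":16,"vm":36},"wop":[0,13]},"ze":[33,[25,51,0],{"g":34,"k":2,"p":70,"ui":14},[37,84,21,75,66],{"clp":67,"g":33,"ju":75,"zq":13}]}
After op 12 (replace /ze/3 97): {"md":{"q":{"hih":87,"ilh":48,"v":94,"z":24},"tcl":{"d":50,"m":16,"vm":36},"wop":[0,13]},"ze":[33,[25,51,0],{"g":34,"k":2,"p":70,"ui":14},97,{"clp":67,"g":33,"ju":75,"zq":13}]}
After op 13 (replace /md 23): {"md":23,"ze":[33,[25,51,0],{"g":34,"k":2,"p":70,"ui":14},97,{"clp":67,"g":33,"ju":75,"zq":13}]}
After op 14 (replace /ze/4/g 12): {"md":23,"ze":[33,[25,51,0],{"g":34,"k":2,"p":70,"ui":14},97,{"clp":67,"g":12,"ju":75,"zq":13}]}
After op 15 (add /ze/4/clp 58): {"md":23,"ze":[33,[25,51,0],{"g":34,"k":2,"p":70,"ui":14},97,{"clp":58,"g":12,"ju":75,"zq":13}]}
After op 16 (replace /ze/1/0 84): {"md":23,"ze":[33,[84,51,0],{"g":34,"k":2,"p":70,"ui":14},97,{"clp":58,"g":12,"ju":75,"zq":13}]}
After op 17 (replace /ze/2/g 64): {"md":23,"ze":[33,[84,51,0],{"g":64,"k":2,"p":70,"ui":14},97,{"clp":58,"g":12,"ju":75,"zq":13}]}
After op 18 (replace /ze/2 96): {"md":23,"ze":[33,[84,51,0],96,97,{"clp":58,"g":12,"ju":75,"zq":13}]}
After op 19 (replace /ze/3 7): {"md":23,"ze":[33,[84,51,0],96,7,{"clp":58,"g":12,"ju":75,"zq":13}]}
After op 20 (replace /ze 31): {"md":23,"ze":31}
After op 21 (add /ewm 54): {"ewm":54,"md":23,"ze":31}
After op 22 (replace /ze 29): {"ewm":54,"md":23,"ze":29}

Answer: {"ewm":54,"md":23,"ze":29}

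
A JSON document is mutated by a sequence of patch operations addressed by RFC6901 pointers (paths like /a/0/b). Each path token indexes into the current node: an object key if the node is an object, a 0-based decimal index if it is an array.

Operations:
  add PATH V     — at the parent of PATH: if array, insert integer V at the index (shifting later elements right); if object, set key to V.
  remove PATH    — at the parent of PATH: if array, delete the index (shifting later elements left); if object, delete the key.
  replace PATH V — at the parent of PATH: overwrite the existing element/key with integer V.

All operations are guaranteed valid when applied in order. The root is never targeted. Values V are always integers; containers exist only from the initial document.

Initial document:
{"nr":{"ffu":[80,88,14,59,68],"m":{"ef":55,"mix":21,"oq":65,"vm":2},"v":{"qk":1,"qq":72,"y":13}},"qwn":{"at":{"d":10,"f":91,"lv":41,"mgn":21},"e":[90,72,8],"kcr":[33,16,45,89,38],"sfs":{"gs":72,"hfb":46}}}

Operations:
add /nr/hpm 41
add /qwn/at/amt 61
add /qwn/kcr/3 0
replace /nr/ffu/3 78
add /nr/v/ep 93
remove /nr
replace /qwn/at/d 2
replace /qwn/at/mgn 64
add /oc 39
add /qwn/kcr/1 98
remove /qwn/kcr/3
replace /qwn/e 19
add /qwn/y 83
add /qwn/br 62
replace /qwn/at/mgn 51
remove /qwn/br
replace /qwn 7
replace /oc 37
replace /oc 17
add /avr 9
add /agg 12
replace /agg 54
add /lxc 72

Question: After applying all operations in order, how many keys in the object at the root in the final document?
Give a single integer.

Answer: 5

Derivation:
After op 1 (add /nr/hpm 41): {"nr":{"ffu":[80,88,14,59,68],"hpm":41,"m":{"ef":55,"mix":21,"oq":65,"vm":2},"v":{"qk":1,"qq":72,"y":13}},"qwn":{"at":{"d":10,"f":91,"lv":41,"mgn":21},"e":[90,72,8],"kcr":[33,16,45,89,38],"sfs":{"gs":72,"hfb":46}}}
After op 2 (add /qwn/at/amt 61): {"nr":{"ffu":[80,88,14,59,68],"hpm":41,"m":{"ef":55,"mix":21,"oq":65,"vm":2},"v":{"qk":1,"qq":72,"y":13}},"qwn":{"at":{"amt":61,"d":10,"f":91,"lv":41,"mgn":21},"e":[90,72,8],"kcr":[33,16,45,89,38],"sfs":{"gs":72,"hfb":46}}}
After op 3 (add /qwn/kcr/3 0): {"nr":{"ffu":[80,88,14,59,68],"hpm":41,"m":{"ef":55,"mix":21,"oq":65,"vm":2},"v":{"qk":1,"qq":72,"y":13}},"qwn":{"at":{"amt":61,"d":10,"f":91,"lv":41,"mgn":21},"e":[90,72,8],"kcr":[33,16,45,0,89,38],"sfs":{"gs":72,"hfb":46}}}
After op 4 (replace /nr/ffu/3 78): {"nr":{"ffu":[80,88,14,78,68],"hpm":41,"m":{"ef":55,"mix":21,"oq":65,"vm":2},"v":{"qk":1,"qq":72,"y":13}},"qwn":{"at":{"amt":61,"d":10,"f":91,"lv":41,"mgn":21},"e":[90,72,8],"kcr":[33,16,45,0,89,38],"sfs":{"gs":72,"hfb":46}}}
After op 5 (add /nr/v/ep 93): {"nr":{"ffu":[80,88,14,78,68],"hpm":41,"m":{"ef":55,"mix":21,"oq":65,"vm":2},"v":{"ep":93,"qk":1,"qq":72,"y":13}},"qwn":{"at":{"amt":61,"d":10,"f":91,"lv":41,"mgn":21},"e":[90,72,8],"kcr":[33,16,45,0,89,38],"sfs":{"gs":72,"hfb":46}}}
After op 6 (remove /nr): {"qwn":{"at":{"amt":61,"d":10,"f":91,"lv":41,"mgn":21},"e":[90,72,8],"kcr":[33,16,45,0,89,38],"sfs":{"gs":72,"hfb":46}}}
After op 7 (replace /qwn/at/d 2): {"qwn":{"at":{"amt":61,"d":2,"f":91,"lv":41,"mgn":21},"e":[90,72,8],"kcr":[33,16,45,0,89,38],"sfs":{"gs":72,"hfb":46}}}
After op 8 (replace /qwn/at/mgn 64): {"qwn":{"at":{"amt":61,"d":2,"f":91,"lv":41,"mgn":64},"e":[90,72,8],"kcr":[33,16,45,0,89,38],"sfs":{"gs":72,"hfb":46}}}
After op 9 (add /oc 39): {"oc":39,"qwn":{"at":{"amt":61,"d":2,"f":91,"lv":41,"mgn":64},"e":[90,72,8],"kcr":[33,16,45,0,89,38],"sfs":{"gs":72,"hfb":46}}}
After op 10 (add /qwn/kcr/1 98): {"oc":39,"qwn":{"at":{"amt":61,"d":2,"f":91,"lv":41,"mgn":64},"e":[90,72,8],"kcr":[33,98,16,45,0,89,38],"sfs":{"gs":72,"hfb":46}}}
After op 11 (remove /qwn/kcr/3): {"oc":39,"qwn":{"at":{"amt":61,"d":2,"f":91,"lv":41,"mgn":64},"e":[90,72,8],"kcr":[33,98,16,0,89,38],"sfs":{"gs":72,"hfb":46}}}
After op 12 (replace /qwn/e 19): {"oc":39,"qwn":{"at":{"amt":61,"d":2,"f":91,"lv":41,"mgn":64},"e":19,"kcr":[33,98,16,0,89,38],"sfs":{"gs":72,"hfb":46}}}
After op 13 (add /qwn/y 83): {"oc":39,"qwn":{"at":{"amt":61,"d":2,"f":91,"lv":41,"mgn":64},"e":19,"kcr":[33,98,16,0,89,38],"sfs":{"gs":72,"hfb":46},"y":83}}
After op 14 (add /qwn/br 62): {"oc":39,"qwn":{"at":{"amt":61,"d":2,"f":91,"lv":41,"mgn":64},"br":62,"e":19,"kcr":[33,98,16,0,89,38],"sfs":{"gs":72,"hfb":46},"y":83}}
After op 15 (replace /qwn/at/mgn 51): {"oc":39,"qwn":{"at":{"amt":61,"d":2,"f":91,"lv":41,"mgn":51},"br":62,"e":19,"kcr":[33,98,16,0,89,38],"sfs":{"gs":72,"hfb":46},"y":83}}
After op 16 (remove /qwn/br): {"oc":39,"qwn":{"at":{"amt":61,"d":2,"f":91,"lv":41,"mgn":51},"e":19,"kcr":[33,98,16,0,89,38],"sfs":{"gs":72,"hfb":46},"y":83}}
After op 17 (replace /qwn 7): {"oc":39,"qwn":7}
After op 18 (replace /oc 37): {"oc":37,"qwn":7}
After op 19 (replace /oc 17): {"oc":17,"qwn":7}
After op 20 (add /avr 9): {"avr":9,"oc":17,"qwn":7}
After op 21 (add /agg 12): {"agg":12,"avr":9,"oc":17,"qwn":7}
After op 22 (replace /agg 54): {"agg":54,"avr":9,"oc":17,"qwn":7}
After op 23 (add /lxc 72): {"agg":54,"avr":9,"lxc":72,"oc":17,"qwn":7}
Size at the root: 5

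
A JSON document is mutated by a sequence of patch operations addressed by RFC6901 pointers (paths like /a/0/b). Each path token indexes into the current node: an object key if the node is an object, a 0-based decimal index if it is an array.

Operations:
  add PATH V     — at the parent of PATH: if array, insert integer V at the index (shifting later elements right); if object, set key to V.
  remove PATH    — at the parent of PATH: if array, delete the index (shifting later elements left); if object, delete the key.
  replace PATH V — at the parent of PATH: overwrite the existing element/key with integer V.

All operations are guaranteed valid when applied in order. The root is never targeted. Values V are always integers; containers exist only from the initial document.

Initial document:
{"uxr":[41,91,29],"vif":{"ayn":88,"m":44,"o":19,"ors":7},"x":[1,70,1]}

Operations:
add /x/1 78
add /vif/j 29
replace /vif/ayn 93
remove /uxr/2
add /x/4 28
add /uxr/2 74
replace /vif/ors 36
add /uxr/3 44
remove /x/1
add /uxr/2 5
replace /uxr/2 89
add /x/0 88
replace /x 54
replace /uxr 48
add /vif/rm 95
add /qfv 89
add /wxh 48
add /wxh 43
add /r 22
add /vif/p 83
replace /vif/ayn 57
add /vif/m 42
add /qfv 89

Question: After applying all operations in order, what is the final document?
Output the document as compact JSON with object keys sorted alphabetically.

After op 1 (add /x/1 78): {"uxr":[41,91,29],"vif":{"ayn":88,"m":44,"o":19,"ors":7},"x":[1,78,70,1]}
After op 2 (add /vif/j 29): {"uxr":[41,91,29],"vif":{"ayn":88,"j":29,"m":44,"o":19,"ors":7},"x":[1,78,70,1]}
After op 3 (replace /vif/ayn 93): {"uxr":[41,91,29],"vif":{"ayn":93,"j":29,"m":44,"o":19,"ors":7},"x":[1,78,70,1]}
After op 4 (remove /uxr/2): {"uxr":[41,91],"vif":{"ayn":93,"j":29,"m":44,"o":19,"ors":7},"x":[1,78,70,1]}
After op 5 (add /x/4 28): {"uxr":[41,91],"vif":{"ayn":93,"j":29,"m":44,"o":19,"ors":7},"x":[1,78,70,1,28]}
After op 6 (add /uxr/2 74): {"uxr":[41,91,74],"vif":{"ayn":93,"j":29,"m":44,"o":19,"ors":7},"x":[1,78,70,1,28]}
After op 7 (replace /vif/ors 36): {"uxr":[41,91,74],"vif":{"ayn":93,"j":29,"m":44,"o":19,"ors":36},"x":[1,78,70,1,28]}
After op 8 (add /uxr/3 44): {"uxr":[41,91,74,44],"vif":{"ayn":93,"j":29,"m":44,"o":19,"ors":36},"x":[1,78,70,1,28]}
After op 9 (remove /x/1): {"uxr":[41,91,74,44],"vif":{"ayn":93,"j":29,"m":44,"o":19,"ors":36},"x":[1,70,1,28]}
After op 10 (add /uxr/2 5): {"uxr":[41,91,5,74,44],"vif":{"ayn":93,"j":29,"m":44,"o":19,"ors":36},"x":[1,70,1,28]}
After op 11 (replace /uxr/2 89): {"uxr":[41,91,89,74,44],"vif":{"ayn":93,"j":29,"m":44,"o":19,"ors":36},"x":[1,70,1,28]}
After op 12 (add /x/0 88): {"uxr":[41,91,89,74,44],"vif":{"ayn":93,"j":29,"m":44,"o":19,"ors":36},"x":[88,1,70,1,28]}
After op 13 (replace /x 54): {"uxr":[41,91,89,74,44],"vif":{"ayn":93,"j":29,"m":44,"o":19,"ors":36},"x":54}
After op 14 (replace /uxr 48): {"uxr":48,"vif":{"ayn":93,"j":29,"m":44,"o":19,"ors":36},"x":54}
After op 15 (add /vif/rm 95): {"uxr":48,"vif":{"ayn":93,"j":29,"m":44,"o":19,"ors":36,"rm":95},"x":54}
After op 16 (add /qfv 89): {"qfv":89,"uxr":48,"vif":{"ayn":93,"j":29,"m":44,"o":19,"ors":36,"rm":95},"x":54}
After op 17 (add /wxh 48): {"qfv":89,"uxr":48,"vif":{"ayn":93,"j":29,"m":44,"o":19,"ors":36,"rm":95},"wxh":48,"x":54}
After op 18 (add /wxh 43): {"qfv":89,"uxr":48,"vif":{"ayn":93,"j":29,"m":44,"o":19,"ors":36,"rm":95},"wxh":43,"x":54}
After op 19 (add /r 22): {"qfv":89,"r":22,"uxr":48,"vif":{"ayn":93,"j":29,"m":44,"o":19,"ors":36,"rm":95},"wxh":43,"x":54}
After op 20 (add /vif/p 83): {"qfv":89,"r":22,"uxr":48,"vif":{"ayn":93,"j":29,"m":44,"o":19,"ors":36,"p":83,"rm":95},"wxh":43,"x":54}
After op 21 (replace /vif/ayn 57): {"qfv":89,"r":22,"uxr":48,"vif":{"ayn":57,"j":29,"m":44,"o":19,"ors":36,"p":83,"rm":95},"wxh":43,"x":54}
After op 22 (add /vif/m 42): {"qfv":89,"r":22,"uxr":48,"vif":{"ayn":57,"j":29,"m":42,"o":19,"ors":36,"p":83,"rm":95},"wxh":43,"x":54}
After op 23 (add /qfv 89): {"qfv":89,"r":22,"uxr":48,"vif":{"ayn":57,"j":29,"m":42,"o":19,"ors":36,"p":83,"rm":95},"wxh":43,"x":54}

Answer: {"qfv":89,"r":22,"uxr":48,"vif":{"ayn":57,"j":29,"m":42,"o":19,"ors":36,"p":83,"rm":95},"wxh":43,"x":54}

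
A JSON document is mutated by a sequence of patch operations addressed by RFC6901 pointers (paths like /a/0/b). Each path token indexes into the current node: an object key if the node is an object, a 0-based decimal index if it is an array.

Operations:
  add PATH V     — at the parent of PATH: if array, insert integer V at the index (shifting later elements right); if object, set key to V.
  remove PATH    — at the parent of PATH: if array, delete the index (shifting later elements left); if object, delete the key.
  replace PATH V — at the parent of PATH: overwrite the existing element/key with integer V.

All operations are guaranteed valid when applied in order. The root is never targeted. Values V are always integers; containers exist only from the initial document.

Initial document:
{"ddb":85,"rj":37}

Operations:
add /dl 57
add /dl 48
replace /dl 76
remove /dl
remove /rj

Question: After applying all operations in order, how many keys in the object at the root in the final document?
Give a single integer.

After op 1 (add /dl 57): {"ddb":85,"dl":57,"rj":37}
After op 2 (add /dl 48): {"ddb":85,"dl":48,"rj":37}
After op 3 (replace /dl 76): {"ddb":85,"dl":76,"rj":37}
After op 4 (remove /dl): {"ddb":85,"rj":37}
After op 5 (remove /rj): {"ddb":85}
Size at the root: 1

Answer: 1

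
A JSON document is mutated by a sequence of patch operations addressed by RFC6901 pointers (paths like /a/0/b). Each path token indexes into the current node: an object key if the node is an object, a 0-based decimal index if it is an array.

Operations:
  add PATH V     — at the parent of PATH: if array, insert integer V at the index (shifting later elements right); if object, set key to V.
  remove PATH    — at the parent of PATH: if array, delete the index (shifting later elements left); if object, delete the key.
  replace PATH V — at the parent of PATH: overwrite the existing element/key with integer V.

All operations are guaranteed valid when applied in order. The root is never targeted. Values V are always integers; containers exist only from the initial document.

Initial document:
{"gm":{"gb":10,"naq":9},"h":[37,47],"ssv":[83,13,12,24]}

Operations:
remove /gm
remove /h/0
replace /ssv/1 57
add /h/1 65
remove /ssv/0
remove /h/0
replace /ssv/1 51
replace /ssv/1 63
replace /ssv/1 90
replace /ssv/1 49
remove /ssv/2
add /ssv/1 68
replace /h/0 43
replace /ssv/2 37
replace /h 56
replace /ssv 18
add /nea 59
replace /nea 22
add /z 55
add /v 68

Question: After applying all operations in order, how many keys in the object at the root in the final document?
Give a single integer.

Answer: 5

Derivation:
After op 1 (remove /gm): {"h":[37,47],"ssv":[83,13,12,24]}
After op 2 (remove /h/0): {"h":[47],"ssv":[83,13,12,24]}
After op 3 (replace /ssv/1 57): {"h":[47],"ssv":[83,57,12,24]}
After op 4 (add /h/1 65): {"h":[47,65],"ssv":[83,57,12,24]}
After op 5 (remove /ssv/0): {"h":[47,65],"ssv":[57,12,24]}
After op 6 (remove /h/0): {"h":[65],"ssv":[57,12,24]}
After op 7 (replace /ssv/1 51): {"h":[65],"ssv":[57,51,24]}
After op 8 (replace /ssv/1 63): {"h":[65],"ssv":[57,63,24]}
After op 9 (replace /ssv/1 90): {"h":[65],"ssv":[57,90,24]}
After op 10 (replace /ssv/1 49): {"h":[65],"ssv":[57,49,24]}
After op 11 (remove /ssv/2): {"h":[65],"ssv":[57,49]}
After op 12 (add /ssv/1 68): {"h":[65],"ssv":[57,68,49]}
After op 13 (replace /h/0 43): {"h":[43],"ssv":[57,68,49]}
After op 14 (replace /ssv/2 37): {"h":[43],"ssv":[57,68,37]}
After op 15 (replace /h 56): {"h":56,"ssv":[57,68,37]}
After op 16 (replace /ssv 18): {"h":56,"ssv":18}
After op 17 (add /nea 59): {"h":56,"nea":59,"ssv":18}
After op 18 (replace /nea 22): {"h":56,"nea":22,"ssv":18}
After op 19 (add /z 55): {"h":56,"nea":22,"ssv":18,"z":55}
After op 20 (add /v 68): {"h":56,"nea":22,"ssv":18,"v":68,"z":55}
Size at the root: 5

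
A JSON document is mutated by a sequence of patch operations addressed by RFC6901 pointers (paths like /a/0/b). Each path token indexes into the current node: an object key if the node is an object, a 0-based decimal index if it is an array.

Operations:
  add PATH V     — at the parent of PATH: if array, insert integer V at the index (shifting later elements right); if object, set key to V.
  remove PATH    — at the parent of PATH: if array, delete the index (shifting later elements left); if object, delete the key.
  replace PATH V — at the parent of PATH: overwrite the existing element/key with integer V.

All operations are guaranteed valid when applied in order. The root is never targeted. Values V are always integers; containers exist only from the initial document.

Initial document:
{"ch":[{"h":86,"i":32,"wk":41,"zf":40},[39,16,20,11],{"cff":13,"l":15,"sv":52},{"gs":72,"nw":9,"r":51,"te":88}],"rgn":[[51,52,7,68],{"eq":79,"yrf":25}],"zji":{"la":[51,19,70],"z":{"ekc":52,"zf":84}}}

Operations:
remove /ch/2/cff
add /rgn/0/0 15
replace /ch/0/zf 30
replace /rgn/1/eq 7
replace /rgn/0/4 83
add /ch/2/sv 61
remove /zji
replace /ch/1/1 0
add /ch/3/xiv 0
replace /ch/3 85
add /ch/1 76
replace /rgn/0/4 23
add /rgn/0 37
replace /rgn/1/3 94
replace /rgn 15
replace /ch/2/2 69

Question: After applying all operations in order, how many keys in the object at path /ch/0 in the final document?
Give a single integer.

After op 1 (remove /ch/2/cff): {"ch":[{"h":86,"i":32,"wk":41,"zf":40},[39,16,20,11],{"l":15,"sv":52},{"gs":72,"nw":9,"r":51,"te":88}],"rgn":[[51,52,7,68],{"eq":79,"yrf":25}],"zji":{"la":[51,19,70],"z":{"ekc":52,"zf":84}}}
After op 2 (add /rgn/0/0 15): {"ch":[{"h":86,"i":32,"wk":41,"zf":40},[39,16,20,11],{"l":15,"sv":52},{"gs":72,"nw":9,"r":51,"te":88}],"rgn":[[15,51,52,7,68],{"eq":79,"yrf":25}],"zji":{"la":[51,19,70],"z":{"ekc":52,"zf":84}}}
After op 3 (replace /ch/0/zf 30): {"ch":[{"h":86,"i":32,"wk":41,"zf":30},[39,16,20,11],{"l":15,"sv":52},{"gs":72,"nw":9,"r":51,"te":88}],"rgn":[[15,51,52,7,68],{"eq":79,"yrf":25}],"zji":{"la":[51,19,70],"z":{"ekc":52,"zf":84}}}
After op 4 (replace /rgn/1/eq 7): {"ch":[{"h":86,"i":32,"wk":41,"zf":30},[39,16,20,11],{"l":15,"sv":52},{"gs":72,"nw":9,"r":51,"te":88}],"rgn":[[15,51,52,7,68],{"eq":7,"yrf":25}],"zji":{"la":[51,19,70],"z":{"ekc":52,"zf":84}}}
After op 5 (replace /rgn/0/4 83): {"ch":[{"h":86,"i":32,"wk":41,"zf":30},[39,16,20,11],{"l":15,"sv":52},{"gs":72,"nw":9,"r":51,"te":88}],"rgn":[[15,51,52,7,83],{"eq":7,"yrf":25}],"zji":{"la":[51,19,70],"z":{"ekc":52,"zf":84}}}
After op 6 (add /ch/2/sv 61): {"ch":[{"h":86,"i":32,"wk":41,"zf":30},[39,16,20,11],{"l":15,"sv":61},{"gs":72,"nw":9,"r":51,"te":88}],"rgn":[[15,51,52,7,83],{"eq":7,"yrf":25}],"zji":{"la":[51,19,70],"z":{"ekc":52,"zf":84}}}
After op 7 (remove /zji): {"ch":[{"h":86,"i":32,"wk":41,"zf":30},[39,16,20,11],{"l":15,"sv":61},{"gs":72,"nw":9,"r":51,"te":88}],"rgn":[[15,51,52,7,83],{"eq":7,"yrf":25}]}
After op 8 (replace /ch/1/1 0): {"ch":[{"h":86,"i":32,"wk":41,"zf":30},[39,0,20,11],{"l":15,"sv":61},{"gs":72,"nw":9,"r":51,"te":88}],"rgn":[[15,51,52,7,83],{"eq":7,"yrf":25}]}
After op 9 (add /ch/3/xiv 0): {"ch":[{"h":86,"i":32,"wk":41,"zf":30},[39,0,20,11],{"l":15,"sv":61},{"gs":72,"nw":9,"r":51,"te":88,"xiv":0}],"rgn":[[15,51,52,7,83],{"eq":7,"yrf":25}]}
After op 10 (replace /ch/3 85): {"ch":[{"h":86,"i":32,"wk":41,"zf":30},[39,0,20,11],{"l":15,"sv":61},85],"rgn":[[15,51,52,7,83],{"eq":7,"yrf":25}]}
After op 11 (add /ch/1 76): {"ch":[{"h":86,"i":32,"wk":41,"zf":30},76,[39,0,20,11],{"l":15,"sv":61},85],"rgn":[[15,51,52,7,83],{"eq":7,"yrf":25}]}
After op 12 (replace /rgn/0/4 23): {"ch":[{"h":86,"i":32,"wk":41,"zf":30},76,[39,0,20,11],{"l":15,"sv":61},85],"rgn":[[15,51,52,7,23],{"eq":7,"yrf":25}]}
After op 13 (add /rgn/0 37): {"ch":[{"h":86,"i":32,"wk":41,"zf":30},76,[39,0,20,11],{"l":15,"sv":61},85],"rgn":[37,[15,51,52,7,23],{"eq":7,"yrf":25}]}
After op 14 (replace /rgn/1/3 94): {"ch":[{"h":86,"i":32,"wk":41,"zf":30},76,[39,0,20,11],{"l":15,"sv":61},85],"rgn":[37,[15,51,52,94,23],{"eq":7,"yrf":25}]}
After op 15 (replace /rgn 15): {"ch":[{"h":86,"i":32,"wk":41,"zf":30},76,[39,0,20,11],{"l":15,"sv":61},85],"rgn":15}
After op 16 (replace /ch/2/2 69): {"ch":[{"h":86,"i":32,"wk":41,"zf":30},76,[39,0,69,11],{"l":15,"sv":61},85],"rgn":15}
Size at path /ch/0: 4

Answer: 4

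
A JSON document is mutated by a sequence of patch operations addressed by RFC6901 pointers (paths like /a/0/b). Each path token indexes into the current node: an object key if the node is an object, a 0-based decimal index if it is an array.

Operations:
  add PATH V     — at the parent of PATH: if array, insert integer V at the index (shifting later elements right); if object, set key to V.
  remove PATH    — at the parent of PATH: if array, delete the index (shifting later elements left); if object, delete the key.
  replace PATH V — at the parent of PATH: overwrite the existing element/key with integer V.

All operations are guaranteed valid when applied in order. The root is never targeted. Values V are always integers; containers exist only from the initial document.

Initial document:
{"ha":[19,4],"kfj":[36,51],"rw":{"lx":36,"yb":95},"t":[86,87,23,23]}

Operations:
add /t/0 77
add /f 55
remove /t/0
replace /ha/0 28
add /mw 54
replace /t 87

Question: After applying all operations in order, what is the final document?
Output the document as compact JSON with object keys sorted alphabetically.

Answer: {"f":55,"ha":[28,4],"kfj":[36,51],"mw":54,"rw":{"lx":36,"yb":95},"t":87}

Derivation:
After op 1 (add /t/0 77): {"ha":[19,4],"kfj":[36,51],"rw":{"lx":36,"yb":95},"t":[77,86,87,23,23]}
After op 2 (add /f 55): {"f":55,"ha":[19,4],"kfj":[36,51],"rw":{"lx":36,"yb":95},"t":[77,86,87,23,23]}
After op 3 (remove /t/0): {"f":55,"ha":[19,4],"kfj":[36,51],"rw":{"lx":36,"yb":95},"t":[86,87,23,23]}
After op 4 (replace /ha/0 28): {"f":55,"ha":[28,4],"kfj":[36,51],"rw":{"lx":36,"yb":95},"t":[86,87,23,23]}
After op 5 (add /mw 54): {"f":55,"ha":[28,4],"kfj":[36,51],"mw":54,"rw":{"lx":36,"yb":95},"t":[86,87,23,23]}
After op 6 (replace /t 87): {"f":55,"ha":[28,4],"kfj":[36,51],"mw":54,"rw":{"lx":36,"yb":95},"t":87}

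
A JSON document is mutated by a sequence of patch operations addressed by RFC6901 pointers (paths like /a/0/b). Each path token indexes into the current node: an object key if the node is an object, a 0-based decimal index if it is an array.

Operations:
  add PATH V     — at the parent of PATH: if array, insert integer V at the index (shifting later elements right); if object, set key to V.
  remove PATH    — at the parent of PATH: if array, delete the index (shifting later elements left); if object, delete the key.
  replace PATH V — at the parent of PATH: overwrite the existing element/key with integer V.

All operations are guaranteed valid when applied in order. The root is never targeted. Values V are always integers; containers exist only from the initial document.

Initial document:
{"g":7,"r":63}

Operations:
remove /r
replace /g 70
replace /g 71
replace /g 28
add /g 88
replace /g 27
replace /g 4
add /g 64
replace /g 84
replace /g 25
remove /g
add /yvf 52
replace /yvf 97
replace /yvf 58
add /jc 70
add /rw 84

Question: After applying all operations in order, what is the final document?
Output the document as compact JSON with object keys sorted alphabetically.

Answer: {"jc":70,"rw":84,"yvf":58}

Derivation:
After op 1 (remove /r): {"g":7}
After op 2 (replace /g 70): {"g":70}
After op 3 (replace /g 71): {"g":71}
After op 4 (replace /g 28): {"g":28}
After op 5 (add /g 88): {"g":88}
After op 6 (replace /g 27): {"g":27}
After op 7 (replace /g 4): {"g":4}
After op 8 (add /g 64): {"g":64}
After op 9 (replace /g 84): {"g":84}
After op 10 (replace /g 25): {"g":25}
After op 11 (remove /g): {}
After op 12 (add /yvf 52): {"yvf":52}
After op 13 (replace /yvf 97): {"yvf":97}
After op 14 (replace /yvf 58): {"yvf":58}
After op 15 (add /jc 70): {"jc":70,"yvf":58}
After op 16 (add /rw 84): {"jc":70,"rw":84,"yvf":58}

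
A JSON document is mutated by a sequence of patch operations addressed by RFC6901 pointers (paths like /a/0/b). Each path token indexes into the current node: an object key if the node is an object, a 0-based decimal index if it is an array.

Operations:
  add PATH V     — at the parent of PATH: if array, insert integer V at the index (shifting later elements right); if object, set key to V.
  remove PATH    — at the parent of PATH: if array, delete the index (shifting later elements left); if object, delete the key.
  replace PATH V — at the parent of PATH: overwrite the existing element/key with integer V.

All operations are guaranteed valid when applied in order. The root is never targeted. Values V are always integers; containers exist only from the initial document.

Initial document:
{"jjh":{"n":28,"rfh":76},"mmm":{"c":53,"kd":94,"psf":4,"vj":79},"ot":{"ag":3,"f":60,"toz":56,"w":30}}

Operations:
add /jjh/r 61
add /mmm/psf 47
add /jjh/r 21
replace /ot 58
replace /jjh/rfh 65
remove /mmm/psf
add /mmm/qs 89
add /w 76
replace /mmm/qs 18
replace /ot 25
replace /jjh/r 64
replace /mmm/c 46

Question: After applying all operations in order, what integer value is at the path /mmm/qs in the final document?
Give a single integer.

Answer: 18

Derivation:
After op 1 (add /jjh/r 61): {"jjh":{"n":28,"r":61,"rfh":76},"mmm":{"c":53,"kd":94,"psf":4,"vj":79},"ot":{"ag":3,"f":60,"toz":56,"w":30}}
After op 2 (add /mmm/psf 47): {"jjh":{"n":28,"r":61,"rfh":76},"mmm":{"c":53,"kd":94,"psf":47,"vj":79},"ot":{"ag":3,"f":60,"toz":56,"w":30}}
After op 3 (add /jjh/r 21): {"jjh":{"n":28,"r":21,"rfh":76},"mmm":{"c":53,"kd":94,"psf":47,"vj":79},"ot":{"ag":3,"f":60,"toz":56,"w":30}}
After op 4 (replace /ot 58): {"jjh":{"n":28,"r":21,"rfh":76},"mmm":{"c":53,"kd":94,"psf":47,"vj":79},"ot":58}
After op 5 (replace /jjh/rfh 65): {"jjh":{"n":28,"r":21,"rfh":65},"mmm":{"c":53,"kd":94,"psf":47,"vj":79},"ot":58}
After op 6 (remove /mmm/psf): {"jjh":{"n":28,"r":21,"rfh":65},"mmm":{"c":53,"kd":94,"vj":79},"ot":58}
After op 7 (add /mmm/qs 89): {"jjh":{"n":28,"r":21,"rfh":65},"mmm":{"c":53,"kd":94,"qs":89,"vj":79},"ot":58}
After op 8 (add /w 76): {"jjh":{"n":28,"r":21,"rfh":65},"mmm":{"c":53,"kd":94,"qs":89,"vj":79},"ot":58,"w":76}
After op 9 (replace /mmm/qs 18): {"jjh":{"n":28,"r":21,"rfh":65},"mmm":{"c":53,"kd":94,"qs":18,"vj":79},"ot":58,"w":76}
After op 10 (replace /ot 25): {"jjh":{"n":28,"r":21,"rfh":65},"mmm":{"c":53,"kd":94,"qs":18,"vj":79},"ot":25,"w":76}
After op 11 (replace /jjh/r 64): {"jjh":{"n":28,"r":64,"rfh":65},"mmm":{"c":53,"kd":94,"qs":18,"vj":79},"ot":25,"w":76}
After op 12 (replace /mmm/c 46): {"jjh":{"n":28,"r":64,"rfh":65},"mmm":{"c":46,"kd":94,"qs":18,"vj":79},"ot":25,"w":76}
Value at /mmm/qs: 18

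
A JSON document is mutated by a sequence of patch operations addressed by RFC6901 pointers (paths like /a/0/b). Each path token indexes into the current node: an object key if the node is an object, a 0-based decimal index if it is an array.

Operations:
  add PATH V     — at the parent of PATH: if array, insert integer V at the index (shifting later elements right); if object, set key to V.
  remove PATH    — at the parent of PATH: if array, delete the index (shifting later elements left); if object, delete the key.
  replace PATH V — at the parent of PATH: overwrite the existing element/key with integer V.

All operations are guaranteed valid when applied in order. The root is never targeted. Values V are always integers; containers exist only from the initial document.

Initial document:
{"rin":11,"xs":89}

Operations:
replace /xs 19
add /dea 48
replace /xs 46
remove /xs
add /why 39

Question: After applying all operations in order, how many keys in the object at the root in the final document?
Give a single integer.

Answer: 3

Derivation:
After op 1 (replace /xs 19): {"rin":11,"xs":19}
After op 2 (add /dea 48): {"dea":48,"rin":11,"xs":19}
After op 3 (replace /xs 46): {"dea":48,"rin":11,"xs":46}
After op 4 (remove /xs): {"dea":48,"rin":11}
After op 5 (add /why 39): {"dea":48,"rin":11,"why":39}
Size at the root: 3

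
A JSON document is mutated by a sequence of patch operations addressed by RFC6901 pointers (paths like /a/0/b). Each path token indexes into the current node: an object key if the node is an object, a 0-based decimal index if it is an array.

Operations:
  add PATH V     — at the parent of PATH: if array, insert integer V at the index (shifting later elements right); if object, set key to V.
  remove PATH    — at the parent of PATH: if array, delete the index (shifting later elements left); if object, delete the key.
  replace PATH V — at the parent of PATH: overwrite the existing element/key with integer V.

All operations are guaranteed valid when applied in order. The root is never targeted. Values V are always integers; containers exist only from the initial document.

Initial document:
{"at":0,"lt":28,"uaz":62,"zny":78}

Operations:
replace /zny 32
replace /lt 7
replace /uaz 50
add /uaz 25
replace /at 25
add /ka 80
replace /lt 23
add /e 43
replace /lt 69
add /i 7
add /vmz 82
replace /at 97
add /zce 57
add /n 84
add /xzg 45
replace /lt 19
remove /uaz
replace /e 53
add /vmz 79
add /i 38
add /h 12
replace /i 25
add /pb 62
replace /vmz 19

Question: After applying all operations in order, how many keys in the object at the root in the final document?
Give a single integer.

After op 1 (replace /zny 32): {"at":0,"lt":28,"uaz":62,"zny":32}
After op 2 (replace /lt 7): {"at":0,"lt":7,"uaz":62,"zny":32}
After op 3 (replace /uaz 50): {"at":0,"lt":7,"uaz":50,"zny":32}
After op 4 (add /uaz 25): {"at":0,"lt":7,"uaz":25,"zny":32}
After op 5 (replace /at 25): {"at":25,"lt":7,"uaz":25,"zny":32}
After op 6 (add /ka 80): {"at":25,"ka":80,"lt":7,"uaz":25,"zny":32}
After op 7 (replace /lt 23): {"at":25,"ka":80,"lt":23,"uaz":25,"zny":32}
After op 8 (add /e 43): {"at":25,"e":43,"ka":80,"lt":23,"uaz":25,"zny":32}
After op 9 (replace /lt 69): {"at":25,"e":43,"ka":80,"lt":69,"uaz":25,"zny":32}
After op 10 (add /i 7): {"at":25,"e":43,"i":7,"ka":80,"lt":69,"uaz":25,"zny":32}
After op 11 (add /vmz 82): {"at":25,"e":43,"i":7,"ka":80,"lt":69,"uaz":25,"vmz":82,"zny":32}
After op 12 (replace /at 97): {"at":97,"e":43,"i":7,"ka":80,"lt":69,"uaz":25,"vmz":82,"zny":32}
After op 13 (add /zce 57): {"at":97,"e":43,"i":7,"ka":80,"lt":69,"uaz":25,"vmz":82,"zce":57,"zny":32}
After op 14 (add /n 84): {"at":97,"e":43,"i":7,"ka":80,"lt":69,"n":84,"uaz":25,"vmz":82,"zce":57,"zny":32}
After op 15 (add /xzg 45): {"at":97,"e":43,"i":7,"ka":80,"lt":69,"n":84,"uaz":25,"vmz":82,"xzg":45,"zce":57,"zny":32}
After op 16 (replace /lt 19): {"at":97,"e":43,"i":7,"ka":80,"lt":19,"n":84,"uaz":25,"vmz":82,"xzg":45,"zce":57,"zny":32}
After op 17 (remove /uaz): {"at":97,"e":43,"i":7,"ka":80,"lt":19,"n":84,"vmz":82,"xzg":45,"zce":57,"zny":32}
After op 18 (replace /e 53): {"at":97,"e":53,"i":7,"ka":80,"lt":19,"n":84,"vmz":82,"xzg":45,"zce":57,"zny":32}
After op 19 (add /vmz 79): {"at":97,"e":53,"i":7,"ka":80,"lt":19,"n":84,"vmz":79,"xzg":45,"zce":57,"zny":32}
After op 20 (add /i 38): {"at":97,"e":53,"i":38,"ka":80,"lt":19,"n":84,"vmz":79,"xzg":45,"zce":57,"zny":32}
After op 21 (add /h 12): {"at":97,"e":53,"h":12,"i":38,"ka":80,"lt":19,"n":84,"vmz":79,"xzg":45,"zce":57,"zny":32}
After op 22 (replace /i 25): {"at":97,"e":53,"h":12,"i":25,"ka":80,"lt":19,"n":84,"vmz":79,"xzg":45,"zce":57,"zny":32}
After op 23 (add /pb 62): {"at":97,"e":53,"h":12,"i":25,"ka":80,"lt":19,"n":84,"pb":62,"vmz":79,"xzg":45,"zce":57,"zny":32}
After op 24 (replace /vmz 19): {"at":97,"e":53,"h":12,"i":25,"ka":80,"lt":19,"n":84,"pb":62,"vmz":19,"xzg":45,"zce":57,"zny":32}
Size at the root: 12

Answer: 12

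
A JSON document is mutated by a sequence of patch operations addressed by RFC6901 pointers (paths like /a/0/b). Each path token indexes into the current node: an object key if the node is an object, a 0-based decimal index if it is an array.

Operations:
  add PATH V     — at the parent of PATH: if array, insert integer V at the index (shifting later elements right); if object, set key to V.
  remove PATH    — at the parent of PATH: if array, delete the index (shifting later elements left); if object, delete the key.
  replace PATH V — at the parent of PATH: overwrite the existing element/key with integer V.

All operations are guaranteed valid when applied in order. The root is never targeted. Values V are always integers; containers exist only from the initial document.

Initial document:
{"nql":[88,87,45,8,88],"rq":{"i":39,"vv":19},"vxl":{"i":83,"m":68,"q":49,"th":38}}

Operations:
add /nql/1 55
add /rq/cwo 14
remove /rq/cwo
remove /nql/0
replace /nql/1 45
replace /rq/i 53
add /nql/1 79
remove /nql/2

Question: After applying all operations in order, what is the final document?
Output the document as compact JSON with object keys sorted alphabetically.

Answer: {"nql":[55,79,45,8,88],"rq":{"i":53,"vv":19},"vxl":{"i":83,"m":68,"q":49,"th":38}}

Derivation:
After op 1 (add /nql/1 55): {"nql":[88,55,87,45,8,88],"rq":{"i":39,"vv":19},"vxl":{"i":83,"m":68,"q":49,"th":38}}
After op 2 (add /rq/cwo 14): {"nql":[88,55,87,45,8,88],"rq":{"cwo":14,"i":39,"vv":19},"vxl":{"i":83,"m":68,"q":49,"th":38}}
After op 3 (remove /rq/cwo): {"nql":[88,55,87,45,8,88],"rq":{"i":39,"vv":19},"vxl":{"i":83,"m":68,"q":49,"th":38}}
After op 4 (remove /nql/0): {"nql":[55,87,45,8,88],"rq":{"i":39,"vv":19},"vxl":{"i":83,"m":68,"q":49,"th":38}}
After op 5 (replace /nql/1 45): {"nql":[55,45,45,8,88],"rq":{"i":39,"vv":19},"vxl":{"i":83,"m":68,"q":49,"th":38}}
After op 6 (replace /rq/i 53): {"nql":[55,45,45,8,88],"rq":{"i":53,"vv":19},"vxl":{"i":83,"m":68,"q":49,"th":38}}
After op 7 (add /nql/1 79): {"nql":[55,79,45,45,8,88],"rq":{"i":53,"vv":19},"vxl":{"i":83,"m":68,"q":49,"th":38}}
After op 8 (remove /nql/2): {"nql":[55,79,45,8,88],"rq":{"i":53,"vv":19},"vxl":{"i":83,"m":68,"q":49,"th":38}}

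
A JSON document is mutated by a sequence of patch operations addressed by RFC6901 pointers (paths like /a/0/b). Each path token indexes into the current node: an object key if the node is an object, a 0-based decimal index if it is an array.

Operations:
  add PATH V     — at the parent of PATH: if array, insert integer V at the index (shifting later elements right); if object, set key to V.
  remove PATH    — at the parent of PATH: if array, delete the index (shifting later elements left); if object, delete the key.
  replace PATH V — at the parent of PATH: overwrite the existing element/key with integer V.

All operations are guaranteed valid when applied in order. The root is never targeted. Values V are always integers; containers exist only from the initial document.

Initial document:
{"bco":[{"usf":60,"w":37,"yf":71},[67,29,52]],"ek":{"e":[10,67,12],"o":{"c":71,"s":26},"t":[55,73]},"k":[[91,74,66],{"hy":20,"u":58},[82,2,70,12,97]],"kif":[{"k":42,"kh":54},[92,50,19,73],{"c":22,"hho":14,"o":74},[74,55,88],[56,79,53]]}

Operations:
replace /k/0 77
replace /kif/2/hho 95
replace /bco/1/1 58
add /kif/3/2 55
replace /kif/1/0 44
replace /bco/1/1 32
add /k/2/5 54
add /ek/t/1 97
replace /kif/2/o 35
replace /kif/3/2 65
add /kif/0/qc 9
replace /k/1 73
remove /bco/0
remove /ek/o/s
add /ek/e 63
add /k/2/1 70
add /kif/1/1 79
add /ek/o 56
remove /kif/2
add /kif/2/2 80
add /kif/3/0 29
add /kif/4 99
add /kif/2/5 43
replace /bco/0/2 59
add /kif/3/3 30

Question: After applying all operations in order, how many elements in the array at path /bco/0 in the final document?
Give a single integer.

After op 1 (replace /k/0 77): {"bco":[{"usf":60,"w":37,"yf":71},[67,29,52]],"ek":{"e":[10,67,12],"o":{"c":71,"s":26},"t":[55,73]},"k":[77,{"hy":20,"u":58},[82,2,70,12,97]],"kif":[{"k":42,"kh":54},[92,50,19,73],{"c":22,"hho":14,"o":74},[74,55,88],[56,79,53]]}
After op 2 (replace /kif/2/hho 95): {"bco":[{"usf":60,"w":37,"yf":71},[67,29,52]],"ek":{"e":[10,67,12],"o":{"c":71,"s":26},"t":[55,73]},"k":[77,{"hy":20,"u":58},[82,2,70,12,97]],"kif":[{"k":42,"kh":54},[92,50,19,73],{"c":22,"hho":95,"o":74},[74,55,88],[56,79,53]]}
After op 3 (replace /bco/1/1 58): {"bco":[{"usf":60,"w":37,"yf":71},[67,58,52]],"ek":{"e":[10,67,12],"o":{"c":71,"s":26},"t":[55,73]},"k":[77,{"hy":20,"u":58},[82,2,70,12,97]],"kif":[{"k":42,"kh":54},[92,50,19,73],{"c":22,"hho":95,"o":74},[74,55,88],[56,79,53]]}
After op 4 (add /kif/3/2 55): {"bco":[{"usf":60,"w":37,"yf":71},[67,58,52]],"ek":{"e":[10,67,12],"o":{"c":71,"s":26},"t":[55,73]},"k":[77,{"hy":20,"u":58},[82,2,70,12,97]],"kif":[{"k":42,"kh":54},[92,50,19,73],{"c":22,"hho":95,"o":74},[74,55,55,88],[56,79,53]]}
After op 5 (replace /kif/1/0 44): {"bco":[{"usf":60,"w":37,"yf":71},[67,58,52]],"ek":{"e":[10,67,12],"o":{"c":71,"s":26},"t":[55,73]},"k":[77,{"hy":20,"u":58},[82,2,70,12,97]],"kif":[{"k":42,"kh":54},[44,50,19,73],{"c":22,"hho":95,"o":74},[74,55,55,88],[56,79,53]]}
After op 6 (replace /bco/1/1 32): {"bco":[{"usf":60,"w":37,"yf":71},[67,32,52]],"ek":{"e":[10,67,12],"o":{"c":71,"s":26},"t":[55,73]},"k":[77,{"hy":20,"u":58},[82,2,70,12,97]],"kif":[{"k":42,"kh":54},[44,50,19,73],{"c":22,"hho":95,"o":74},[74,55,55,88],[56,79,53]]}
After op 7 (add /k/2/5 54): {"bco":[{"usf":60,"w":37,"yf":71},[67,32,52]],"ek":{"e":[10,67,12],"o":{"c":71,"s":26},"t":[55,73]},"k":[77,{"hy":20,"u":58},[82,2,70,12,97,54]],"kif":[{"k":42,"kh":54},[44,50,19,73],{"c":22,"hho":95,"o":74},[74,55,55,88],[56,79,53]]}
After op 8 (add /ek/t/1 97): {"bco":[{"usf":60,"w":37,"yf":71},[67,32,52]],"ek":{"e":[10,67,12],"o":{"c":71,"s":26},"t":[55,97,73]},"k":[77,{"hy":20,"u":58},[82,2,70,12,97,54]],"kif":[{"k":42,"kh":54},[44,50,19,73],{"c":22,"hho":95,"o":74},[74,55,55,88],[56,79,53]]}
After op 9 (replace /kif/2/o 35): {"bco":[{"usf":60,"w":37,"yf":71},[67,32,52]],"ek":{"e":[10,67,12],"o":{"c":71,"s":26},"t":[55,97,73]},"k":[77,{"hy":20,"u":58},[82,2,70,12,97,54]],"kif":[{"k":42,"kh":54},[44,50,19,73],{"c":22,"hho":95,"o":35},[74,55,55,88],[56,79,53]]}
After op 10 (replace /kif/3/2 65): {"bco":[{"usf":60,"w":37,"yf":71},[67,32,52]],"ek":{"e":[10,67,12],"o":{"c":71,"s":26},"t":[55,97,73]},"k":[77,{"hy":20,"u":58},[82,2,70,12,97,54]],"kif":[{"k":42,"kh":54},[44,50,19,73],{"c":22,"hho":95,"o":35},[74,55,65,88],[56,79,53]]}
After op 11 (add /kif/0/qc 9): {"bco":[{"usf":60,"w":37,"yf":71},[67,32,52]],"ek":{"e":[10,67,12],"o":{"c":71,"s":26},"t":[55,97,73]},"k":[77,{"hy":20,"u":58},[82,2,70,12,97,54]],"kif":[{"k":42,"kh":54,"qc":9},[44,50,19,73],{"c":22,"hho":95,"o":35},[74,55,65,88],[56,79,53]]}
After op 12 (replace /k/1 73): {"bco":[{"usf":60,"w":37,"yf":71},[67,32,52]],"ek":{"e":[10,67,12],"o":{"c":71,"s":26},"t":[55,97,73]},"k":[77,73,[82,2,70,12,97,54]],"kif":[{"k":42,"kh":54,"qc":9},[44,50,19,73],{"c":22,"hho":95,"o":35},[74,55,65,88],[56,79,53]]}
After op 13 (remove /bco/0): {"bco":[[67,32,52]],"ek":{"e":[10,67,12],"o":{"c":71,"s":26},"t":[55,97,73]},"k":[77,73,[82,2,70,12,97,54]],"kif":[{"k":42,"kh":54,"qc":9},[44,50,19,73],{"c":22,"hho":95,"o":35},[74,55,65,88],[56,79,53]]}
After op 14 (remove /ek/o/s): {"bco":[[67,32,52]],"ek":{"e":[10,67,12],"o":{"c":71},"t":[55,97,73]},"k":[77,73,[82,2,70,12,97,54]],"kif":[{"k":42,"kh":54,"qc":9},[44,50,19,73],{"c":22,"hho":95,"o":35},[74,55,65,88],[56,79,53]]}
After op 15 (add /ek/e 63): {"bco":[[67,32,52]],"ek":{"e":63,"o":{"c":71},"t":[55,97,73]},"k":[77,73,[82,2,70,12,97,54]],"kif":[{"k":42,"kh":54,"qc":9},[44,50,19,73],{"c":22,"hho":95,"o":35},[74,55,65,88],[56,79,53]]}
After op 16 (add /k/2/1 70): {"bco":[[67,32,52]],"ek":{"e":63,"o":{"c":71},"t":[55,97,73]},"k":[77,73,[82,70,2,70,12,97,54]],"kif":[{"k":42,"kh":54,"qc":9},[44,50,19,73],{"c":22,"hho":95,"o":35},[74,55,65,88],[56,79,53]]}
After op 17 (add /kif/1/1 79): {"bco":[[67,32,52]],"ek":{"e":63,"o":{"c":71},"t":[55,97,73]},"k":[77,73,[82,70,2,70,12,97,54]],"kif":[{"k":42,"kh":54,"qc":9},[44,79,50,19,73],{"c":22,"hho":95,"o":35},[74,55,65,88],[56,79,53]]}
After op 18 (add /ek/o 56): {"bco":[[67,32,52]],"ek":{"e":63,"o":56,"t":[55,97,73]},"k":[77,73,[82,70,2,70,12,97,54]],"kif":[{"k":42,"kh":54,"qc":9},[44,79,50,19,73],{"c":22,"hho":95,"o":35},[74,55,65,88],[56,79,53]]}
After op 19 (remove /kif/2): {"bco":[[67,32,52]],"ek":{"e":63,"o":56,"t":[55,97,73]},"k":[77,73,[82,70,2,70,12,97,54]],"kif":[{"k":42,"kh":54,"qc":9},[44,79,50,19,73],[74,55,65,88],[56,79,53]]}
After op 20 (add /kif/2/2 80): {"bco":[[67,32,52]],"ek":{"e":63,"o":56,"t":[55,97,73]},"k":[77,73,[82,70,2,70,12,97,54]],"kif":[{"k":42,"kh":54,"qc":9},[44,79,50,19,73],[74,55,80,65,88],[56,79,53]]}
After op 21 (add /kif/3/0 29): {"bco":[[67,32,52]],"ek":{"e":63,"o":56,"t":[55,97,73]},"k":[77,73,[82,70,2,70,12,97,54]],"kif":[{"k":42,"kh":54,"qc":9},[44,79,50,19,73],[74,55,80,65,88],[29,56,79,53]]}
After op 22 (add /kif/4 99): {"bco":[[67,32,52]],"ek":{"e":63,"o":56,"t":[55,97,73]},"k":[77,73,[82,70,2,70,12,97,54]],"kif":[{"k":42,"kh":54,"qc":9},[44,79,50,19,73],[74,55,80,65,88],[29,56,79,53],99]}
After op 23 (add /kif/2/5 43): {"bco":[[67,32,52]],"ek":{"e":63,"o":56,"t":[55,97,73]},"k":[77,73,[82,70,2,70,12,97,54]],"kif":[{"k":42,"kh":54,"qc":9},[44,79,50,19,73],[74,55,80,65,88,43],[29,56,79,53],99]}
After op 24 (replace /bco/0/2 59): {"bco":[[67,32,59]],"ek":{"e":63,"o":56,"t":[55,97,73]},"k":[77,73,[82,70,2,70,12,97,54]],"kif":[{"k":42,"kh":54,"qc":9},[44,79,50,19,73],[74,55,80,65,88,43],[29,56,79,53],99]}
After op 25 (add /kif/3/3 30): {"bco":[[67,32,59]],"ek":{"e":63,"o":56,"t":[55,97,73]},"k":[77,73,[82,70,2,70,12,97,54]],"kif":[{"k":42,"kh":54,"qc":9},[44,79,50,19,73],[74,55,80,65,88,43],[29,56,79,30,53],99]}
Size at path /bco/0: 3

Answer: 3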